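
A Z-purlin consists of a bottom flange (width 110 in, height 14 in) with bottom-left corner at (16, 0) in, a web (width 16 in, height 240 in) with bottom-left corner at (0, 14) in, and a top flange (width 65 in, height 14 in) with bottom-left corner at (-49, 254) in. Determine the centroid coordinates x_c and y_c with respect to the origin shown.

x_c = 19.88 in, y_c = 121.28 in

bottom flange: A = 110 × 14 = 1540.00, centroid at (71.00, 7.00).
web: A = 16 × 240 = 3840.00, centroid at (8.00, 134.00).
top flange: A = 65 × 14 = 910.00, centroid at (-16.50, 261.00).
ΣA = 6290.00 in², ΣAx_c = 125045.00 in³, ΣAy_c = 762850.00 in³.
x_c = 125045.00/6290.00 = 19.88 in; y_c = 762850.00/6290.00 = 121.28 in.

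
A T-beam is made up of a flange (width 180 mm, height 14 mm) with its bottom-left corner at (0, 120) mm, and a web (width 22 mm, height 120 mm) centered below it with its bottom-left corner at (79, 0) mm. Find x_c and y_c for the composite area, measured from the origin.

x_c = 90.00 mm, y_c = 92.72 mm

Part | A | x̄ᵢ | ȳᵢ | A·x̄ᵢ | A·ȳᵢ
web | 2640.00 | 90.00 | 60.00 | 237600.00 | 158400.00
flange | 2520.00 | 90.00 | 127.00 | 226800.00 | 320040.00
Σ | 5160.00 |  |  | 464400.00 | 478440.00
x_c = 464400.00 / 5160.00 = 90.00 mm
y_c = 478440.00 / 5160.00 = 92.72 mm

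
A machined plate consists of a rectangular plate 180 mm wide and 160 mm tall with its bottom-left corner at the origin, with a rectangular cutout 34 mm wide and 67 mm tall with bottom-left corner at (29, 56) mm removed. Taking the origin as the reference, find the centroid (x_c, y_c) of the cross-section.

Part | A | x̄ᵢ | ȳᵢ | A·x̄ᵢ | A·ȳᵢ
plate | 28800.00 | 90.00 | 80.00 | 2592000.00 | 2304000.00
hole | -2278.00 | 46.00 | 89.50 | -104788.00 | -203881.00
Σ | 26522.00 |  |  | 2487212.00 | 2100119.00
x_c = 2487212.00 / 26522.00 = 93.78 mm
y_c = 2100119.00 / 26522.00 = 79.18 mm

x_c = 93.78 mm, y_c = 79.18 mm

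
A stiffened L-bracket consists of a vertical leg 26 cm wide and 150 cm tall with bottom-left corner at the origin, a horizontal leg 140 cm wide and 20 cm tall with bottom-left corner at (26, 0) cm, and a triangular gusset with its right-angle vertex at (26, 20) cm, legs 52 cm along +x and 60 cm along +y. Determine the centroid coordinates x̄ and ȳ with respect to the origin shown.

vertical leg: A = 26 × 150 = 3900.00, centroid at (13.00, 75.00).
horizontal leg: A = 140 × 20 = 2800.00, centroid at (96.00, 10.00).
gusset: A = ½·52·60 = 1560.00, centroid at (43.33, 40.00).
ΣA = 8260.00 cm², ΣAx̄ = 387100.00 cm³, ΣAȳ = 382900.00 cm³.
x̄ = 387100.00/8260.00 = 46.86 cm; ȳ = 382900.00/8260.00 = 46.36 cm.

x̄ = 46.86 cm, ȳ = 46.36 cm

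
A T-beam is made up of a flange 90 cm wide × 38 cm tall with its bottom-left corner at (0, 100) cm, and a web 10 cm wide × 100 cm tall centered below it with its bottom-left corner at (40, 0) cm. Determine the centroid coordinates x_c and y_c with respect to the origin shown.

web: A = 10 × 100 = 1000.00, centroid at (45.00, 50.00).
flange: A = 90 × 38 = 3420.00, centroid at (45.00, 119.00).
ΣA = 4420.00 cm²
ΣAx_c = (1000.00)(45.00) + (3420.00)(45.00) = 198900.00 cm³
ΣAy_c = (1000.00)(50.00) + (3420.00)(119.00) = 456980.00 cm³
x_c = 198900.00 / 4420.00 = 45.00 cm
y_c = 456980.00 / 4420.00 = 103.39 cm

x_c = 45.00 cm, y_c = 103.39 cm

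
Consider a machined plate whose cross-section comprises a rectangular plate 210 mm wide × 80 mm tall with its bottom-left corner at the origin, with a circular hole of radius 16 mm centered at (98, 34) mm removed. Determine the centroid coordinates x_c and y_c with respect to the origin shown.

Part | A | x̄ᵢ | ȳᵢ | A·x̄ᵢ | A·ȳᵢ
plate | 16800.00 | 105.00 | 40.00 | 1764000.00 | 672000.00
hole | -804.25 | 98.00 | 34.00 | -78816.28 | -27344.42
Σ | 15995.75 |  |  | 1685183.72 | 644655.58
x_c = 1685183.72 / 15995.75 = 105.35 mm
y_c = 644655.58 / 15995.75 = 40.30 mm

x_c = 105.35 mm, y_c = 40.30 mm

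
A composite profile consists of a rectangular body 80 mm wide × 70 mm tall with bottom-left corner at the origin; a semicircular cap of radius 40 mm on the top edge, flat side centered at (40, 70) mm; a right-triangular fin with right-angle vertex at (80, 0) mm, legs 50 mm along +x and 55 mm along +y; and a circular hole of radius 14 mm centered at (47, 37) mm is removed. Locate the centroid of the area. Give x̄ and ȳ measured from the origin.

x̄ = 48.30 mm, ȳ = 47.00 mm

Part | A | x̄ᵢ | ȳᵢ | A·x̄ᵢ | A·ȳᵢ
rectangular body | 5600.00 | 40.00 | 35.00 | 224000.00 | 196000.00
semicircular top | 2513.27 | 40.00 | 86.98 | 100530.96 | 218595.86
triangular fin | 1375.00 | 96.67 | 18.33 | 132916.67 | 25208.33
hole | -615.75 | 47.00 | 37.00 | -28940.35 | -22782.83
Σ | 8872.52 |  |  | 428507.28 | 417021.36
x̄ = 428507.28 / 8872.52 = 48.30 mm
ȳ = 417021.36 / 8872.52 = 47.00 mm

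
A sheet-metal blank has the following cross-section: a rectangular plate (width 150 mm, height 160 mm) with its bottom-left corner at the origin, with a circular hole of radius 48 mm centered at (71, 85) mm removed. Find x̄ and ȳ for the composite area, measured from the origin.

plate: A = 150 × 160 = 24000.00, centroid at (75.00, 80.00).
hole: A = −π·48² = -7238.23, centroid at (71.00, 85.00).
ΣA = 16761.77 mm²
ΣAx̄ = (24000.00)(75.00) + (-7238.23)(71.00) = 1286085.71 mm³
ΣAȳ = (24000.00)(80.00) + (-7238.23)(85.00) = 1304750.49 mm³
x̄ = 1286085.71 / 16761.77 = 76.73 mm
ȳ = 1304750.49 / 16761.77 = 77.84 mm

x̄ = 76.73 mm, ȳ = 77.84 mm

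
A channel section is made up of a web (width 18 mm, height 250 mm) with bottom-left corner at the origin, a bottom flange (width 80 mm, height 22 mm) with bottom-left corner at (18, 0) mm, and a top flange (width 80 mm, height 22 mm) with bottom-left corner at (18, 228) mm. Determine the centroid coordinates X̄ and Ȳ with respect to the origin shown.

X̄ = 30.51 mm, Ȳ = 125.00 mm

web: A = 18 × 250 = 4500.00, centroid at (9.00, 125.00).
bottom flange: A = 80 × 22 = 1760.00, centroid at (58.00, 11.00).
top flange: A = 80 × 22 = 1760.00, centroid at (58.00, 239.00).
ΣA = 8020.00 mm², ΣAX̄ = 244660.00 mm³, ΣAȲ = 1002500.00 mm³.
X̄ = 244660.00/8020.00 = 30.51 mm; Ȳ = 1002500.00/8020.00 = 125.00 mm.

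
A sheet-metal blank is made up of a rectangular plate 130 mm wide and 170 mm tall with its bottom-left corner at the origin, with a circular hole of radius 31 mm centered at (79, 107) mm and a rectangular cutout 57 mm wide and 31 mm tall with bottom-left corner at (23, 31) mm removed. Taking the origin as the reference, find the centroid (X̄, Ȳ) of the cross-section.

Part | A | x̄ᵢ | ȳᵢ | A·x̄ᵢ | A·ȳᵢ
plate | 22100.00 | 65.00 | 85.00 | 1436500.00 | 1878500.00
hole 1 | -3019.07 | 79.00 | 107.00 | -238506.57 | -323040.55
hole 2 | -1767.00 | 51.50 | 46.50 | -91000.50 | -82165.50
Σ | 17313.93 |  |  | 1106992.93 | 1473293.95
X̄ = 1106992.93 / 17313.93 = 63.94 mm
Ȳ = 1473293.95 / 17313.93 = 85.09 mm

X̄ = 63.94 mm, Ȳ = 85.09 mm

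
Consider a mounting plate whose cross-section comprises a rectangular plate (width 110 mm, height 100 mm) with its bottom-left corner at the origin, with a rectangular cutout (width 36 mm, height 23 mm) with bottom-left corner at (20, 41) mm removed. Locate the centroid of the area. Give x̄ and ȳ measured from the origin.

plate: A = 110 × 100 = 11000.00, centroid at (55.00, 50.00).
hole: A = −(36 × 23) = -828.00, centroid at (38.00, 52.50).
ΣA = 10172.00 mm²
ΣAx̄ = (11000.00)(55.00) + (-828.00)(38.00) = 573536.00 mm³
ΣAȳ = (11000.00)(50.00) + (-828.00)(52.50) = 506530.00 mm³
x̄ = 573536.00 / 10172.00 = 56.38 mm
ȳ = 506530.00 / 10172.00 = 49.80 mm

x̄ = 56.38 mm, ȳ = 49.80 mm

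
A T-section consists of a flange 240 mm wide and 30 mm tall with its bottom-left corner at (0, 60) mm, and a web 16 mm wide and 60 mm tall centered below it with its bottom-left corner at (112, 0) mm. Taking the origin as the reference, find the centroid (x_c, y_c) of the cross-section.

web: A = 16 × 60 = 960.00, centroid at (120.00, 30.00).
flange: A = 240 × 30 = 7200.00, centroid at (120.00, 75.00).
ΣA = 8160.00 mm², ΣAx_c = 979200.00 mm³, ΣAy_c = 568800.00 mm³.
x_c = 979200.00/8160.00 = 120.00 mm; y_c = 568800.00/8160.00 = 69.71 mm.

x_c = 120.00 mm, y_c = 69.71 mm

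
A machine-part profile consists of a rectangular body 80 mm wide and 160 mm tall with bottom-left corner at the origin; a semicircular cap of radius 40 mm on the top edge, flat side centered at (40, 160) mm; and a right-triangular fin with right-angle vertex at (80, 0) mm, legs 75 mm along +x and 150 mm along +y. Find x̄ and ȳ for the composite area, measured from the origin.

x̄ = 57.46 mm, ȳ = 83.58 mm

rectangular body: A = 80 × 160 = 12800.00, centroid at (40.00, 80.00).
semicircular top: A = ½π·40² = 2513.27, centroid at (40.00, 176.98).
triangular fin: A = ½·75·150 = 5625.00, centroid at (105.00, 50.00).
ΣA = 20938.27 mm²
ΣAx̄ = (12800.00)(40.00) + (2513.27)(40.00) + (5625.00)(105.00) = 1203155.96 mm³
ΣAȳ = (12800.00)(80.00) + (2513.27)(176.98) + (5625.00)(50.00) = 1750040.53 mm³
x̄ = 1203155.96 / 20938.27 = 57.46 mm
ȳ = 1750040.53 / 20938.27 = 83.58 mm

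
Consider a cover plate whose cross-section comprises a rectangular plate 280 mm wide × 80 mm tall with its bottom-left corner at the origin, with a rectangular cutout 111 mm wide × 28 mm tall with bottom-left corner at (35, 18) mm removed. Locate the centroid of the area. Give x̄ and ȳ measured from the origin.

x̄ = 147.97 mm, ȳ = 41.29 mm

Part | A | x̄ᵢ | ȳᵢ | A·x̄ᵢ | A·ȳᵢ
plate | 22400.00 | 140.00 | 40.00 | 3136000.00 | 896000.00
hole | -3108.00 | 90.50 | 32.00 | -281274.00 | -99456.00
Σ | 19292.00 |  |  | 2854726.00 | 796544.00
x̄ = 2854726.00 / 19292.00 = 147.97 mm
ȳ = 796544.00 / 19292.00 = 41.29 mm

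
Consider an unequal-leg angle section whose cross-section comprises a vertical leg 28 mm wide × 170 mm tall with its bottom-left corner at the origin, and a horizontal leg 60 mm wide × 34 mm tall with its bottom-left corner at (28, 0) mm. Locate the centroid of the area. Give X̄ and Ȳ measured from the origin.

vertical leg: A = 28 × 170 = 4760.00, centroid at (14.00, 85.00).
horizontal leg: A = 60 × 34 = 2040.00, centroid at (58.00, 17.00).
ΣA = 6800.00 mm², ΣAX̄ = 184960.00 mm³, ΣAȲ = 439280.00 mm³.
X̄ = 184960.00/6800.00 = 27.20 mm; Ȳ = 439280.00/6800.00 = 64.60 mm.

X̄ = 27.20 mm, Ȳ = 64.60 mm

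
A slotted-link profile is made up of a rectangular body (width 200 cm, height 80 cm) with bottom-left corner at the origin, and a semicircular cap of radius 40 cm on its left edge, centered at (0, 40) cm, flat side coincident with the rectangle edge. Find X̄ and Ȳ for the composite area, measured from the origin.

Part | A | x̄ᵢ | ȳᵢ | A·x̄ᵢ | A·ȳᵢ
rectangular body | 16000.00 | 100.00 | 40.00 | 1600000.00 | 640000.00
semicircular end | 2513.27 | -16.98 | 40.00 | -42666.67 | 100530.96
Σ | 18513.27 |  |  | 1557333.33 | 740530.96
X̄ = 1557333.33 / 18513.27 = 84.12 cm
Ȳ = 740530.96 / 18513.27 = 40.00 cm

X̄ = 84.12 cm, Ȳ = 40.00 cm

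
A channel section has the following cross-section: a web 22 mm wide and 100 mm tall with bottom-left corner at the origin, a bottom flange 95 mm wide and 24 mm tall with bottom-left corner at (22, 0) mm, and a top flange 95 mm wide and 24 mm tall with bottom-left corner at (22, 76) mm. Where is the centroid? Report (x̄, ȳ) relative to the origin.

x̄ = 50.46 mm, ȳ = 50.00 mm

web: A = 22 × 100 = 2200.00, centroid at (11.00, 50.00).
bottom flange: A = 95 × 24 = 2280.00, centroid at (69.50, 12.00).
top flange: A = 95 × 24 = 2280.00, centroid at (69.50, 88.00).
ΣA = 6760.00 mm², ΣAx̄ = 341120.00 mm³, ΣAȳ = 338000.00 mm³.
x̄ = 341120.00/6760.00 = 50.46 mm; ȳ = 338000.00/6760.00 = 50.00 mm.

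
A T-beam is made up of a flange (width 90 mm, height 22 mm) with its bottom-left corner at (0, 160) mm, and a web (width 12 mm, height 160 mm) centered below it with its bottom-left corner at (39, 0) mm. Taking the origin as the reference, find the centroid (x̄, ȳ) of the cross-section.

x̄ = 45.00 mm, ȳ = 126.20 mm

web: A = 12 × 160 = 1920.00, centroid at (45.00, 80.00).
flange: A = 90 × 22 = 1980.00, centroid at (45.00, 171.00).
ΣA = 3900.00 mm², ΣAx̄ = 175500.00 mm³, ΣAȳ = 492180.00 mm³.
x̄ = 175500.00/3900.00 = 45.00 mm; ȳ = 492180.00/3900.00 = 126.20 mm.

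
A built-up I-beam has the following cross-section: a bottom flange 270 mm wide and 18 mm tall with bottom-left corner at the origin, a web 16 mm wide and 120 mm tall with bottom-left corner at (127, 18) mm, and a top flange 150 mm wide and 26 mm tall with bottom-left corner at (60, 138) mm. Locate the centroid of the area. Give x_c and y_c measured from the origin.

x_c = 135.00 mm, y_c = 73.26 mm

bottom flange: A = 270 × 18 = 4860.00, centroid at (135.00, 9.00).
web: A = 16 × 120 = 1920.00, centroid at (135.00, 78.00).
top flange: A = 150 × 26 = 3900.00, centroid at (135.00, 151.00).
ΣA = 10680.00 mm²
ΣAx_c = (4860.00)(135.00) + (1920.00)(135.00) + (3900.00)(135.00) = 1441800.00 mm³
ΣAy_c = (4860.00)(9.00) + (1920.00)(78.00) + (3900.00)(151.00) = 782400.00 mm³
x_c = 1441800.00 / 10680.00 = 135.00 mm
y_c = 782400.00 / 10680.00 = 73.26 mm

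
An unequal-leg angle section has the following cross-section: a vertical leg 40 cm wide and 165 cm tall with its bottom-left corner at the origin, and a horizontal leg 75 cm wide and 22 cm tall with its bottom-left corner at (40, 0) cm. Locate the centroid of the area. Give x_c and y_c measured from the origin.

vertical leg: A = 40 × 165 = 6600.00, centroid at (20.00, 82.50).
horizontal leg: A = 75 × 22 = 1650.00, centroid at (77.50, 11.00).
ΣA = 8250.00 cm²
ΣAx_c = (6600.00)(20.00) + (1650.00)(77.50) = 259875.00 cm³
ΣAy_c = (6600.00)(82.50) + (1650.00)(11.00) = 562650.00 cm³
x_c = 259875.00 / 8250.00 = 31.50 cm
y_c = 562650.00 / 8250.00 = 68.20 cm

x_c = 31.50 cm, y_c = 68.20 cm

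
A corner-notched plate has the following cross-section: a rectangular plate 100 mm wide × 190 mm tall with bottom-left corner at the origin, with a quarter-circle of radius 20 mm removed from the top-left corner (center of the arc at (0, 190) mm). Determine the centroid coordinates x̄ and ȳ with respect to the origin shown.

x̄ = 50.70 mm, ȳ = 93.55 mm

Part | A | x̄ᵢ | ȳᵢ | A·x̄ᵢ | A·ȳᵢ
plate | 19000.00 | 50.00 | 95.00 | 950000.00 | 1805000.00
removed quarter-circle | -314.16 | 8.49 | 181.51 | -2666.67 | -57023.59
Σ | 18685.84 |  |  | 947333.33 | 1747976.41
x̄ = 947333.33 / 18685.84 = 50.70 mm
ȳ = 1747976.41 / 18685.84 = 93.55 mm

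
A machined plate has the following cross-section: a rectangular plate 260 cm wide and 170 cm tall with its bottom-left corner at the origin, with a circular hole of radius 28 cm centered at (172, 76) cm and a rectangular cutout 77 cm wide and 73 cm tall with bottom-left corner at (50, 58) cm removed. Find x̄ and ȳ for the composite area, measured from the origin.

plate: A = 260 × 170 = 44200.00, centroid at (130.00, 85.00).
hole 1: A = −π·28² = -2463.01, centroid at (172.00, 76.00).
hole 2: A = −(77 × 73) = -5621.00, centroid at (88.50, 94.50).
ΣA = 36115.99 cm², ΣAx̄ = 4824904.01 cm³, ΣAȳ = 3038626.84 cm³.
x̄ = 4824904.01/36115.99 = 133.59 cm; ȳ = 3038626.84/36115.99 = 84.14 cm.

x̄ = 133.59 cm, ȳ = 84.14 cm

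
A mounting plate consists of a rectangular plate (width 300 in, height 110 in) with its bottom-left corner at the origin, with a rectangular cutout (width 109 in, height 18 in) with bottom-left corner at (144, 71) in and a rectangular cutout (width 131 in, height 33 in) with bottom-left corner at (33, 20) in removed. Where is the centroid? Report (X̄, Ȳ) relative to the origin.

X̄ = 154.77 in, Ȳ = 56.16 in

plate: A = 300 × 110 = 33000.00, centroid at (150.00, 55.00).
hole 1: A = −(109 × 18) = -1962.00, centroid at (198.50, 80.00).
hole 2: A = −(131 × 33) = -4323.00, centroid at (98.50, 36.50).
ΣA = 26715.00 in²
ΣAX̄ = (33000.00)(150.00) + (-1962.00)(198.50) + (-4323.00)(98.50) = 4134727.50 in³
ΣAȲ = (33000.00)(55.00) + (-1962.00)(80.00) + (-4323.00)(36.50) = 1500250.50 in³
X̄ = 4134727.50 / 26715.00 = 154.77 in
Ȳ = 1500250.50 / 26715.00 = 56.16 in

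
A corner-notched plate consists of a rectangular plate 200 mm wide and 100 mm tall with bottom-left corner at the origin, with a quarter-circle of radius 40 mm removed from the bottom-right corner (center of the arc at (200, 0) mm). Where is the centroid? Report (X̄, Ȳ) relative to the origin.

X̄ = 94.43 mm, Ȳ = 52.21 mm

plate: A = 200 × 100 = 20000.00, centroid at (100.00, 50.00).
removed quarter-circle: A = −¼π·40² = -1256.64, centroid at (183.02, 16.98).
ΣA = 18743.36 mm², ΣAX̄ = 1770005.92 mm³, ΣAȲ = 978666.67 mm³.
X̄ = 1770005.92/18743.36 = 94.43 mm; Ȳ = 978666.67/18743.36 = 52.21 mm.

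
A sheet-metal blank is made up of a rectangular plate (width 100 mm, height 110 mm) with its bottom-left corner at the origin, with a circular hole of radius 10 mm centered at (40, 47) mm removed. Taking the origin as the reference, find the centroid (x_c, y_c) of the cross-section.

x_c = 50.29 mm, y_c = 55.24 mm

Part | A | x̄ᵢ | ȳᵢ | A·x̄ᵢ | A·ȳᵢ
plate | 11000.00 | 50.00 | 55.00 | 550000.00 | 605000.00
hole | -314.16 | 40.00 | 47.00 | -12566.37 | -14765.49
Σ | 10685.84 |  |  | 537433.63 | 590234.51
x_c = 537433.63 / 10685.84 = 50.29 mm
y_c = 590234.51 / 10685.84 = 55.24 mm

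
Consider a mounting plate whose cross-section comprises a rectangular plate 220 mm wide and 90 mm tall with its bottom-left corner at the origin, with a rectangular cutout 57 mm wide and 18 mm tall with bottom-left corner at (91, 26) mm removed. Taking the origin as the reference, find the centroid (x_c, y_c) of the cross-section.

plate: A = 220 × 90 = 19800.00, centroid at (110.00, 45.00).
hole: A = −(57 × 18) = -1026.00, centroid at (119.50, 35.00).
ΣA = 18774.00 mm², ΣAx_c = 2055393.00 mm³, ΣAy_c = 855090.00 mm³.
x_c = 2055393.00/18774.00 = 109.48 mm; y_c = 855090.00/18774.00 = 45.55 mm.

x_c = 109.48 mm, y_c = 45.55 mm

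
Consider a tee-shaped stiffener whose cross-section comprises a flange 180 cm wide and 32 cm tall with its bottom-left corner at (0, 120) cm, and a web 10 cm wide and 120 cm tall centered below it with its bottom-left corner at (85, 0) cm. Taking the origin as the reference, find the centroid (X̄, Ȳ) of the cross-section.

web: A = 10 × 120 = 1200.00, centroid at (90.00, 60.00).
flange: A = 180 × 32 = 5760.00, centroid at (90.00, 136.00).
ΣA = 6960.00 cm²
ΣAX̄ = (1200.00)(90.00) + (5760.00)(90.00) = 626400.00 cm³
ΣAȲ = (1200.00)(60.00) + (5760.00)(136.00) = 855360.00 cm³
X̄ = 626400.00 / 6960.00 = 90.00 cm
Ȳ = 855360.00 / 6960.00 = 122.90 cm

X̄ = 90.00 cm, Ȳ = 122.90 cm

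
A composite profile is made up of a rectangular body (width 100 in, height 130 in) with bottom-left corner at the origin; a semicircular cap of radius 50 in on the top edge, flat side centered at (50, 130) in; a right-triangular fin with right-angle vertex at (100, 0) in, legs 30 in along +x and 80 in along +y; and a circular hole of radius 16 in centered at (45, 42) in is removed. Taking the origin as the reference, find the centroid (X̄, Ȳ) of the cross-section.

rectangular body: A = 100 × 130 = 13000.00, centroid at (50.00, 65.00).
semicircular top: A = ½π·50² = 3926.99, centroid at (50.00, 151.22).
triangular fin: A = ½·30·80 = 1200.00, centroid at (110.00, 26.67).
hole: A = −π·16² = -804.25, centroid at (45.00, 42.00).
ΣA = 17322.74 in²
ΣAX̄ = (13000.00)(50.00) + (3926.99)(50.00) + (1200.00)(110.00) + (-804.25)(45.00) = 942158.39 in³
ΣAȲ = (13000.00)(65.00) + (3926.99)(151.22) + (1200.00)(26.67) + (-804.25)(42.00) = 1437063.74 in³
X̄ = 942158.39 / 17322.74 = 54.39 in
Ȳ = 1437063.74 / 17322.74 = 82.96 in

X̄ = 54.39 in, Ȳ = 82.96 in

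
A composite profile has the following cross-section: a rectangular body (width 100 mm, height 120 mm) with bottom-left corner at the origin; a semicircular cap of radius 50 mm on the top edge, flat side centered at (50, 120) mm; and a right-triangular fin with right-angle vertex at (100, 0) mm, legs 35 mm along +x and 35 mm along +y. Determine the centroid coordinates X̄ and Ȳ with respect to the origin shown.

X̄ = 52.28 mm, Ȳ = 77.49 mm

rectangular body: A = 100 × 120 = 12000.00, centroid at (50.00, 60.00).
semicircular top: A = ½π·50² = 3926.99, centroid at (50.00, 141.22).
triangular fin: A = ½·35·35 = 612.50, centroid at (111.67, 11.67).
ΣA = 16539.49 mm²
ΣAX̄ = (12000.00)(50.00) + (3926.99)(50.00) + (612.50)(111.67) = 864745.37 mm³
ΣAȲ = (12000.00)(60.00) + (3926.99)(141.22) + (612.50)(11.67) = 1281718.06 mm³
X̄ = 864745.37 / 16539.49 = 52.28 mm
Ȳ = 1281718.06 / 16539.49 = 77.49 mm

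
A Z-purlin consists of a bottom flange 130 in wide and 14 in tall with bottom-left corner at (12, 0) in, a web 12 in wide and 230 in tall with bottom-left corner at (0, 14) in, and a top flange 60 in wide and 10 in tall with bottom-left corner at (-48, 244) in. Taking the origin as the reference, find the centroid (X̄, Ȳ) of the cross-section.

X̄ = 28.17 in, Ȳ = 100.03 in

bottom flange: A = 130 × 14 = 1820.00, centroid at (77.00, 7.00).
web: A = 12 × 230 = 2760.00, centroid at (6.00, 129.00).
top flange: A = 60 × 10 = 600.00, centroid at (-18.00, 249.00).
ΣA = 5180.00 in², ΣAX̄ = 145900.00 in³, ΣAȲ = 518180.00 in³.
X̄ = 145900.00/5180.00 = 28.17 in; Ȳ = 518180.00/5180.00 = 100.03 in.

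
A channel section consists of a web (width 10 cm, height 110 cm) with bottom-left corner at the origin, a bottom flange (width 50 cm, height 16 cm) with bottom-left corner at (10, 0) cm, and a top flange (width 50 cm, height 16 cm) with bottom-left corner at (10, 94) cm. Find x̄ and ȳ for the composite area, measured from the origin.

x̄ = 22.78 cm, ȳ = 55.00 cm

web: A = 10 × 110 = 1100.00, centroid at (5.00, 55.00).
bottom flange: A = 50 × 16 = 800.00, centroid at (35.00, 8.00).
top flange: A = 50 × 16 = 800.00, centroid at (35.00, 102.00).
ΣA = 2700.00 cm²
ΣAx̄ = (1100.00)(5.00) + (800.00)(35.00) + (800.00)(35.00) = 61500.00 cm³
ΣAȳ = (1100.00)(55.00) + (800.00)(8.00) + (800.00)(102.00) = 148500.00 cm³
x̄ = 61500.00 / 2700.00 = 22.78 cm
ȳ = 148500.00 / 2700.00 = 55.00 cm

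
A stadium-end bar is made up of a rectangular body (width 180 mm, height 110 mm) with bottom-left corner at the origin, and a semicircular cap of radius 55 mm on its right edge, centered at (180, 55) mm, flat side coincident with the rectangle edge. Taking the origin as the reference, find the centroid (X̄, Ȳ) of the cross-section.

rectangular body: A = 180 × 110 = 19800.00, centroid at (90.00, 55.00).
semicircular end: A = ½π·55² = 4751.66, centroid at (203.34, 55.00).
ΣA = 24551.66 mm², ΣAX̄ = 2748215.27 mm³, ΣAȲ = 1350341.24 mm³.
X̄ = 2748215.27/24551.66 = 111.94 mm; Ȳ = 1350341.24/24551.66 = 55.00 mm.

X̄ = 111.94 mm, Ȳ = 55.00 mm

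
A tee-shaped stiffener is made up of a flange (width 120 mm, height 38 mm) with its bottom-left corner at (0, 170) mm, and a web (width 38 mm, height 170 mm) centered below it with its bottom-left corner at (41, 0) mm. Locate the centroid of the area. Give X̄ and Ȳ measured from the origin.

X̄ = 60.00 mm, Ȳ = 128.03 mm

Part | A | x̄ᵢ | ȳᵢ | A·x̄ᵢ | A·ȳᵢ
web | 6460.00 | 60.00 | 85.00 | 387600.00 | 549100.00
flange | 4560.00 | 60.00 | 189.00 | 273600.00 | 861840.00
Σ | 11020.00 |  |  | 661200.00 | 1410940.00
X̄ = 661200.00 / 11020.00 = 60.00 mm
Ȳ = 1410940.00 / 11020.00 = 128.03 mm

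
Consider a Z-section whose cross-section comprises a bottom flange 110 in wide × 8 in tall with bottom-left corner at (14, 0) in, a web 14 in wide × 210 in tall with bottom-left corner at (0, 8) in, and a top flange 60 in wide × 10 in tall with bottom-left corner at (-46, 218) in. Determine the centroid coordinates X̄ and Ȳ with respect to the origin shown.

bottom flange: A = 110 × 8 = 880.00, centroid at (69.00, 4.00).
web: A = 14 × 210 = 2940.00, centroid at (7.00, 113.00).
top flange: A = 60 × 10 = 600.00, centroid at (-16.00, 223.00).
ΣA = 4420.00 in²
ΣAX̄ = (880.00)(69.00) + (2940.00)(7.00) + (600.00)(-16.00) = 71700.00 in³
ΣAȲ = (880.00)(4.00) + (2940.00)(113.00) + (600.00)(223.00) = 469540.00 in³
X̄ = 71700.00 / 4420.00 = 16.22 in
Ȳ = 469540.00 / 4420.00 = 106.23 in

X̄ = 16.22 in, Ȳ = 106.23 in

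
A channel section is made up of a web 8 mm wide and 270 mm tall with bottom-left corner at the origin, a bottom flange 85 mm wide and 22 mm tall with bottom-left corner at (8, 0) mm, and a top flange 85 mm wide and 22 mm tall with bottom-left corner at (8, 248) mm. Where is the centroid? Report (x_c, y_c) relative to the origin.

x_c = 33.48 mm, y_c = 135.00 mm

Part | A | x̄ᵢ | ȳᵢ | A·x̄ᵢ | A·ȳᵢ
web | 2160.00 | 4.00 | 135.00 | 8640.00 | 291600.00
bottom flange | 1870.00 | 50.50 | 11.00 | 94435.00 | 20570.00
top flange | 1870.00 | 50.50 | 259.00 | 94435.00 | 484330.00
Σ | 5900.00 |  |  | 197510.00 | 796500.00
x_c = 197510.00 / 5900.00 = 33.48 mm
y_c = 796500.00 / 5900.00 = 135.00 mm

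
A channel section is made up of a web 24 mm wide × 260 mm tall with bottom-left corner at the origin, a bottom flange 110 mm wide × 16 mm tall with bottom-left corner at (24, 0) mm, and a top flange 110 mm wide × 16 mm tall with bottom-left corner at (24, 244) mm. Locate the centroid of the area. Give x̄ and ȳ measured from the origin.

web: A = 24 × 260 = 6240.00, centroid at (12.00, 130.00).
bottom flange: A = 110 × 16 = 1760.00, centroid at (79.00, 8.00).
top flange: A = 110 × 16 = 1760.00, centroid at (79.00, 252.00).
ΣA = 9760.00 mm², ΣAx̄ = 352960.00 mm³, ΣAȳ = 1268800.00 mm³.
x̄ = 352960.00/9760.00 = 36.16 mm; ȳ = 1268800.00/9760.00 = 130.00 mm.

x̄ = 36.16 mm, ȳ = 130.00 mm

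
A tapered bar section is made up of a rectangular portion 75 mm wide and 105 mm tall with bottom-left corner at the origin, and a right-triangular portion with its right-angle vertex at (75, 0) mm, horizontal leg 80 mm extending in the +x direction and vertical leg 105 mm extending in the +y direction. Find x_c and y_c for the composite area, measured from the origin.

x_c = 59.82 mm, y_c = 46.41 mm

Part | A | x̄ᵢ | ȳᵢ | A·x̄ᵢ | A·ȳᵢ
rectangular portion | 7875.00 | 37.50 | 52.50 | 295312.50 | 413437.50
triangular portion | 4200.00 | 101.67 | 35.00 | 427000.00 | 147000.00
Σ | 12075.00 |  |  | 722312.50 | 560437.50
x_c = 722312.50 / 12075.00 = 59.82 mm
y_c = 560437.50 / 12075.00 = 46.41 mm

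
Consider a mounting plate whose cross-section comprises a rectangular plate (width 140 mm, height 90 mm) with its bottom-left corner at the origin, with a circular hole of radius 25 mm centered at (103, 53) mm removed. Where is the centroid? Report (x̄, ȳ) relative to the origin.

plate: A = 140 × 90 = 12600.00, centroid at (70.00, 45.00).
hole: A = −π·25² = -1963.50, centroid at (103.00, 53.00).
ΣA = 10636.50 mm², ΣAx̄ = 679759.97 mm³, ΣAȳ = 462934.74 mm³.
x̄ = 679759.97/10636.50 = 63.91 mm; ȳ = 462934.74/10636.50 = 43.52 mm.

x̄ = 63.91 mm, ȳ = 43.52 mm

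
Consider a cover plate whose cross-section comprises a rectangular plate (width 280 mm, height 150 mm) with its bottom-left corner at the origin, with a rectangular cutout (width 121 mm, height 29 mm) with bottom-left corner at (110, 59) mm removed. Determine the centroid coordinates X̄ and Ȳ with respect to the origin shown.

X̄ = 137.22 mm, Ȳ = 75.14 mm

plate: A = 280 × 150 = 42000.00, centroid at (140.00, 75.00).
hole: A = −(121 × 29) = -3509.00, centroid at (170.50, 73.50).
ΣA = 38491.00 mm², ΣAX̄ = 5281715.50 mm³, ΣAȲ = 2892088.50 mm³.
X̄ = 5281715.50/38491.00 = 137.22 mm; Ȳ = 2892088.50/38491.00 = 75.14 mm.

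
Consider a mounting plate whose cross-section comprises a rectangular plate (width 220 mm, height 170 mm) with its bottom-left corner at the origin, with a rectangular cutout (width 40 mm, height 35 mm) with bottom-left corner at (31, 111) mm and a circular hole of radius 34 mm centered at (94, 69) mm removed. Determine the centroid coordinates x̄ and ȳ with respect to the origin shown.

x̄ = 114.35 mm, ȳ = 84.91 mm

Part | A | x̄ᵢ | ȳᵢ | A·x̄ᵢ | A·ȳᵢ
plate | 37400.00 | 110.00 | 85.00 | 4114000.00 | 3179000.00
hole 1 | -1400.00 | 51.00 | 128.50 | -71400.00 | -179900.00
hole 2 | -3631.68 | 94.00 | 69.00 | -341378.02 | -250586.00
Σ | 32368.32 |  |  | 3701221.98 | 2748514.00
x̄ = 3701221.98 / 32368.32 = 114.35 mm
ȳ = 2748514.00 / 32368.32 = 84.91 mm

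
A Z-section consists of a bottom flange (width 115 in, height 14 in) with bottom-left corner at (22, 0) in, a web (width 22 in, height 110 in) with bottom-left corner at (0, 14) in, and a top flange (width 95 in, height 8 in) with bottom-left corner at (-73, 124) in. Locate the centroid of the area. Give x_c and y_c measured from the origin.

x_c = 28.23 in, y_c = 57.52 in

bottom flange: A = 115 × 14 = 1610.00, centroid at (79.50, 7.00).
web: A = 22 × 110 = 2420.00, centroid at (11.00, 69.00).
top flange: A = 95 × 8 = 760.00, centroid at (-25.50, 128.00).
ΣA = 4790.00 in²
ΣAx_c = (1610.00)(79.50) + (2420.00)(11.00) + (760.00)(-25.50) = 135235.00 in³
ΣAy_c = (1610.00)(7.00) + (2420.00)(69.00) + (760.00)(128.00) = 275530.00 in³
x_c = 135235.00 / 4790.00 = 28.23 in
y_c = 275530.00 / 4790.00 = 57.52 in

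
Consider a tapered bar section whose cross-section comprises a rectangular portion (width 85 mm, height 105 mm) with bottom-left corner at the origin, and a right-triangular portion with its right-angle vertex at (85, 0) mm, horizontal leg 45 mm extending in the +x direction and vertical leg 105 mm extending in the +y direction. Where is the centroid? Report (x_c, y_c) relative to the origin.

x_c = 54.53 mm, y_c = 48.84 mm

Part | A | x̄ᵢ | ȳᵢ | A·x̄ᵢ | A·ȳᵢ
rectangular portion | 8925.00 | 42.50 | 52.50 | 379312.50 | 468562.50
triangular portion | 2362.50 | 100.00 | 35.00 | 236250.00 | 82687.50
Σ | 11287.50 |  |  | 615562.50 | 551250.00
x_c = 615562.50 / 11287.50 = 54.53 mm
y_c = 551250.00 / 11287.50 = 48.84 mm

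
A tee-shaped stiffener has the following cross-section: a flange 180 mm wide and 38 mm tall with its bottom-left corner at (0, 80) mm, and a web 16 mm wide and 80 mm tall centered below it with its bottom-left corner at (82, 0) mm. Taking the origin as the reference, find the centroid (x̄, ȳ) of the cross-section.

web: A = 16 × 80 = 1280.00, centroid at (90.00, 40.00).
flange: A = 180 × 38 = 6840.00, centroid at (90.00, 99.00).
ΣA = 8120.00 mm²
ΣAx̄ = (1280.00)(90.00) + (6840.00)(90.00) = 730800.00 mm³
ΣAȳ = (1280.00)(40.00) + (6840.00)(99.00) = 728360.00 mm³
x̄ = 730800.00 / 8120.00 = 90.00 mm
ȳ = 728360.00 / 8120.00 = 89.70 mm

x̄ = 90.00 mm, ȳ = 89.70 mm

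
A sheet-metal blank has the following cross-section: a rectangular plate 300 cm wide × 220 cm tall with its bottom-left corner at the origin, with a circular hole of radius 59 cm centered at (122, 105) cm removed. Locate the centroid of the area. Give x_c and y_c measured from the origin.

plate: A = 300 × 220 = 66000.00, centroid at (150.00, 110.00).
hole: A = −π·59² = -10935.88, centroid at (122.00, 105.00).
ΣA = 55064.12 cm²
ΣAx_c = (66000.00)(150.00) + (-10935.88)(122.00) = 8565822.15 cm³
ΣAy_c = (66000.00)(110.00) + (-10935.88)(105.00) = 6111732.18 cm³
x_c = 8565822.15 / 55064.12 = 155.56 cm
y_c = 6111732.18 / 55064.12 = 110.99 cm

x_c = 155.56 cm, y_c = 110.99 cm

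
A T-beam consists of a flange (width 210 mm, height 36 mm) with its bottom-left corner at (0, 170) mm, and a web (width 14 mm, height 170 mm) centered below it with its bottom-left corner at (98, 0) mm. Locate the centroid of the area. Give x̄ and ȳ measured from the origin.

web: A = 14 × 170 = 2380.00, centroid at (105.00, 85.00).
flange: A = 210 × 36 = 7560.00, centroid at (105.00, 188.00).
ΣA = 9940.00 mm², ΣAx̄ = 1043700.00 mm³, ΣAȳ = 1623580.00 mm³.
x̄ = 1043700.00/9940.00 = 105.00 mm; ȳ = 1623580.00/9940.00 = 163.34 mm.

x̄ = 105.00 mm, ȳ = 163.34 mm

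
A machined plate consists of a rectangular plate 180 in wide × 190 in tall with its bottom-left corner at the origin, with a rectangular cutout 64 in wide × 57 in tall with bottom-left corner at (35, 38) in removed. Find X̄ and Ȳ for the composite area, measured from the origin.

X̄ = 92.75 in, Ȳ = 98.40 in

plate: A = 180 × 190 = 34200.00, centroid at (90.00, 95.00).
hole: A = −(64 × 57) = -3648.00, centroid at (67.00, 66.50).
ΣA = 30552.00 in², ΣAX̄ = 2833584.00 in³, ΣAȲ = 3006408.00 in³.
X̄ = 2833584.00/30552.00 = 92.75 in; Ȳ = 3006408.00/30552.00 = 98.40 in.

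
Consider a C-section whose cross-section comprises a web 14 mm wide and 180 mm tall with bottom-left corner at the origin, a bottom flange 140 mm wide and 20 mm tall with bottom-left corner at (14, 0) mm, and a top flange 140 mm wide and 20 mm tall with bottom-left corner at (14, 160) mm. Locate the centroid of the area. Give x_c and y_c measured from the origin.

Part | A | x̄ᵢ | ȳᵢ | A·x̄ᵢ | A·ȳᵢ
web | 2520.00 | 7.00 | 90.00 | 17640.00 | 226800.00
bottom flange | 2800.00 | 84.00 | 10.00 | 235200.00 | 28000.00
top flange | 2800.00 | 84.00 | 170.00 | 235200.00 | 476000.00
Σ | 8120.00 |  |  | 488040.00 | 730800.00
x_c = 488040.00 / 8120.00 = 60.10 mm
y_c = 730800.00 / 8120.00 = 90.00 mm

x_c = 60.10 mm, y_c = 90.00 mm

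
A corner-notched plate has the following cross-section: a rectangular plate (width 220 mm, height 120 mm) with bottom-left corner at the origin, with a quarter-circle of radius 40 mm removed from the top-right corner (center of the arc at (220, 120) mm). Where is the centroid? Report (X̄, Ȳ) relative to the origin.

Part | A | x̄ᵢ | ȳᵢ | A·x̄ᵢ | A·ȳᵢ
plate | 26400.00 | 110.00 | 60.00 | 2904000.00 | 1584000.00
removed quarter-circle | -1256.64 | 203.02 | 103.02 | -255126.82 | -129463.11
Σ | 25143.36 |  |  | 2648873.18 | 1454536.89
X̄ = 2648873.18 / 25143.36 = 105.35 mm
Ȳ = 1454536.89 / 25143.36 = 57.85 mm

X̄ = 105.35 mm, Ȳ = 57.85 mm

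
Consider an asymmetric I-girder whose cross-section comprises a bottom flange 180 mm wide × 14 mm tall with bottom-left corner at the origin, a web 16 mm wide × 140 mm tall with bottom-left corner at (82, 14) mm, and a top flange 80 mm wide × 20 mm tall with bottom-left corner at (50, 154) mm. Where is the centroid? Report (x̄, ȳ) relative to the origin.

bottom flange: A = 180 × 14 = 2520.00, centroid at (90.00, 7.00).
web: A = 16 × 140 = 2240.00, centroid at (90.00, 84.00).
top flange: A = 80 × 20 = 1600.00, centroid at (90.00, 164.00).
ΣA = 6360.00 mm²
ΣAx̄ = (2520.00)(90.00) + (2240.00)(90.00) + (1600.00)(90.00) = 572400.00 mm³
ΣAȳ = (2520.00)(7.00) + (2240.00)(84.00) + (1600.00)(164.00) = 468200.00 mm³
x̄ = 572400.00 / 6360.00 = 90.00 mm
ȳ = 468200.00 / 6360.00 = 73.62 mm

x̄ = 90.00 mm, ȳ = 73.62 mm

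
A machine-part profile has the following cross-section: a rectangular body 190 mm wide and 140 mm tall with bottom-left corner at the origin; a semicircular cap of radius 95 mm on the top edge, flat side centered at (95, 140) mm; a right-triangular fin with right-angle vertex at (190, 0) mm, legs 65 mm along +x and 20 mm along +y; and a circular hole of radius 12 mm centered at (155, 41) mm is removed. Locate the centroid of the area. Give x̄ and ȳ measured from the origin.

rectangular body: A = 190 × 140 = 26600.00, centroid at (95.00, 70.00).
semicircular top: A = ½π·95² = 14176.44, centroid at (95.00, 180.32).
triangular fin: A = ½·65·20 = 650.00, centroid at (211.67, 6.67).
hole: A = −π·12² = -452.39, centroid at (155.00, 41.00).
ΣA = 40974.05 mm², ΣAx̄ = 3941224.49 mm³, ΣAȳ = 4404069.86 mm³.
x̄ = 3941224.49/40974.05 = 96.19 mm; ȳ = 4404069.86/40974.05 = 107.48 mm.

x̄ = 96.19 mm, ȳ = 107.48 mm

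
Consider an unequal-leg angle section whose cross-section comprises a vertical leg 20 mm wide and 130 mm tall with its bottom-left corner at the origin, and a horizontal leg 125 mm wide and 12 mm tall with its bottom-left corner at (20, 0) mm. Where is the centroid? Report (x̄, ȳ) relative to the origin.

Part | A | x̄ᵢ | ȳᵢ | A·x̄ᵢ | A·ȳᵢ
vertical leg | 2600.00 | 10.00 | 65.00 | 26000.00 | 169000.00
horizontal leg | 1500.00 | 82.50 | 6.00 | 123750.00 | 9000.00
Σ | 4100.00 |  |  | 149750.00 | 178000.00
x̄ = 149750.00 / 4100.00 = 36.52 mm
ȳ = 178000.00 / 4100.00 = 43.41 mm

x̄ = 36.52 mm, ȳ = 43.41 mm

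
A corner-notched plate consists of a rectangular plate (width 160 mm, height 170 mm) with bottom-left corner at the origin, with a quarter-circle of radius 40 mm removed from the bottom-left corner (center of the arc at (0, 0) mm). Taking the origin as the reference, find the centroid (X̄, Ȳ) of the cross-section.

X̄ = 83.05 mm, Ȳ = 88.29 mm

plate: A = 160 × 170 = 27200.00, centroid at (80.00, 85.00).
removed quarter-circle: A = −¼π·40² = -1256.64, centroid at (16.98, 16.98).
ΣA = 25943.36 mm², ΣAX̄ = 2154666.67 mm³, ΣAȲ = 2290666.67 mm³.
X̄ = 2154666.67/25943.36 = 83.05 mm; Ȳ = 2290666.67/25943.36 = 88.29 mm.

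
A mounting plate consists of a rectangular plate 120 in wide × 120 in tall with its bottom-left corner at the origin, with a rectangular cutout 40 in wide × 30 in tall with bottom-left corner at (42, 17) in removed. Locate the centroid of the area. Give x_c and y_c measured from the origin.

x_c = 59.82 in, y_c = 62.55 in

plate: A = 120 × 120 = 14400.00, centroid at (60.00, 60.00).
hole: A = −(40 × 30) = -1200.00, centroid at (62.00, 32.00).
ΣA = 13200.00 in²
ΣAx_c = (14400.00)(60.00) + (-1200.00)(62.00) = 789600.00 in³
ΣAy_c = (14400.00)(60.00) + (-1200.00)(32.00) = 825600.00 in³
x_c = 789600.00 / 13200.00 = 59.82 in
y_c = 825600.00 / 13200.00 = 62.55 in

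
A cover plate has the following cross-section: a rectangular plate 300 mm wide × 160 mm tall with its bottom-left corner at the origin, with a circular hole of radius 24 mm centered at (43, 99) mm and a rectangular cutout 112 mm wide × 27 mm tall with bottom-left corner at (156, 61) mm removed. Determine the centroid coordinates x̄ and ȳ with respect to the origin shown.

x̄ = 150.14 mm, ȳ = 79.59 mm

plate: A = 300 × 160 = 48000.00, centroid at (150.00, 80.00).
hole 1: A = −π·24² = -1809.56, centroid at (43.00, 99.00).
hole 2: A = −(112 × 27) = -3024.00, centroid at (212.00, 74.50).
ΣA = 43166.44 mm²
ΣAx̄ = (48000.00)(150.00) + (-1809.56)(43.00) + (-3024.00)(212.00) = 6481101.03 mm³
ΣAȳ = (48000.00)(80.00) + (-1809.56)(99.00) + (-3024.00)(74.50) = 3435565.82 mm³
x̄ = 6481101.03 / 43166.44 = 150.14 mm
ȳ = 3435565.82 / 43166.44 = 79.59 mm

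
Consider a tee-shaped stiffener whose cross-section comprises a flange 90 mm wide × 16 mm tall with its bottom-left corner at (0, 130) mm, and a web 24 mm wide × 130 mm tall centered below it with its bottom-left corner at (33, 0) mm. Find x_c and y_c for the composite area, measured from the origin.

web: A = 24 × 130 = 3120.00, centroid at (45.00, 65.00).
flange: A = 90 × 16 = 1440.00, centroid at (45.00, 138.00).
ΣA = 4560.00 mm²
ΣAx_c = (3120.00)(45.00) + (1440.00)(45.00) = 205200.00 mm³
ΣAy_c = (3120.00)(65.00) + (1440.00)(138.00) = 401520.00 mm³
x_c = 205200.00 / 4560.00 = 45.00 mm
y_c = 401520.00 / 4560.00 = 88.05 mm

x_c = 45.00 mm, y_c = 88.05 mm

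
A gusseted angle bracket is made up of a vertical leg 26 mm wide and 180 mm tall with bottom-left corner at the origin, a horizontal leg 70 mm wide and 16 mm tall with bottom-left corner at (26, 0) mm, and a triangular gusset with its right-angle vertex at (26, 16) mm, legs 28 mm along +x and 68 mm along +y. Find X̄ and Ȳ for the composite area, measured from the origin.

Part | A | x̄ᵢ | ȳᵢ | A·x̄ᵢ | A·ȳᵢ
vertical leg | 4680.00 | 13.00 | 90.00 | 60840.00 | 421200.00
horizontal leg | 1120.00 | 61.00 | 8.00 | 68320.00 | 8960.00
gusset | 952.00 | 35.33 | 38.67 | 33637.33 | 36810.67
Σ | 6752.00 |  |  | 162797.33 | 466970.67
X̄ = 162797.33 / 6752.00 = 24.11 mm
Ȳ = 466970.67 / 6752.00 = 69.16 mm

X̄ = 24.11 mm, Ȳ = 69.16 mm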